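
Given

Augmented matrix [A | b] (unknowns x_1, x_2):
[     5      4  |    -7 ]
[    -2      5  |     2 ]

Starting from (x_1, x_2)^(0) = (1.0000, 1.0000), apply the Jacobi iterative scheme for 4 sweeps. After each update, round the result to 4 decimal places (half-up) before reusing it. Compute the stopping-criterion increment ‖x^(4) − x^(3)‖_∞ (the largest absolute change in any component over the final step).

0.4096

Iteration 1:
  x_1 = (-7 - (4)·1.0000) / (5) = -2.2000
  x_2 = (2 - (-2)·1.0000) / (5) = 0.8000
Iteration 2:
  x_1 = (-7 - (4)·0.8000) / (5) = -2.0400
  x_2 = (2 - (-2)·-2.2000) / (5) = -0.4800
Iteration 3:
  x_1 = (-7 - (4)·-0.4800) / (5) = -1.0160
  x_2 = (2 - (-2)·-2.0400) / (5) = -0.4160
Iteration 4:
  x_1 = (-7 - (4)·-0.4160) / (5) = -1.0672
  x_2 = (2 - (-2)·-1.0160) / (5) = -0.0064
Change: (-0.0512, 0.4096) → max |·| = 0.4096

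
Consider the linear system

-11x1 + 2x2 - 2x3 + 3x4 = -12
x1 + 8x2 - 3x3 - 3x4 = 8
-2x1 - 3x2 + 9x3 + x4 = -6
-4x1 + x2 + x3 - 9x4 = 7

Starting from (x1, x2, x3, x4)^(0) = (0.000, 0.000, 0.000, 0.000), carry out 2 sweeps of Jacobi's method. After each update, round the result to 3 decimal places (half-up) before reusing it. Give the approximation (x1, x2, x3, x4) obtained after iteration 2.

Iteration 1:
  x1 = (-12 - (2)·0.000 - (-2)·0.000 - (3)·0.000) / (-11) = 1.091
  x2 = (8 - (1)·0.000 - (-3)·0.000 - (-3)·0.000) / (8) = 1.000
  x3 = (-6 - (-2)·0.000 - (-3)·0.000 - (1)·0.000) / (9) = -0.667
  x4 = (7 - (-4)·0.000 - (1)·0.000 - (1)·0.000) / (-9) = -0.778
Iteration 2:
  x1 = (-12 - (2)·1.000 - (-2)·-0.667 - (3)·-0.778) / (-11) = 1.182
  x2 = (8 - (1)·1.091 - (-3)·-0.667 - (-3)·-0.778) / (8) = 0.322
  x3 = (-6 - (-2)·1.091 - (-3)·1.000 - (1)·-0.778) / (9) = -0.004
  x4 = (7 - (-4)·1.091 - (1)·1.000 - (1)·-0.667) / (-9) = -1.226

(1.182, 0.322, -0.004, -1.226)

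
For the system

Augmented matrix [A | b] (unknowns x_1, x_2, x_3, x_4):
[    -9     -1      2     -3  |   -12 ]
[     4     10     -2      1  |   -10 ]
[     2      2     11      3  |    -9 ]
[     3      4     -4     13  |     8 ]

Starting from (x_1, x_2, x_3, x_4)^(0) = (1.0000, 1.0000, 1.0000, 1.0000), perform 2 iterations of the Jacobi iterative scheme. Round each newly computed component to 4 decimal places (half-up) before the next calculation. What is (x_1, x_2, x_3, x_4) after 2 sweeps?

Iteration 1:
  x_1 = (-12 - (-1)·1.0000 - (2)·1.0000 - (-3)·1.0000) / (-9) = 1.1111
  x_2 = (-10 - (4)·1.0000 - (-2)·1.0000 - (1)·1.0000) / (10) = -1.3000
  x_3 = (-9 - (2)·1.0000 - (2)·1.0000 - (3)·1.0000) / (11) = -1.4545
  x_4 = (8 - (3)·1.0000 - (4)·1.0000 - (-4)·1.0000) / (13) = 0.3846
Iteration 2:
  x_1 = (-12 - (-1)·-1.3000 - (2)·-1.4545 - (-3)·0.3846) / (-9) = 1.0264
  x_2 = (-10 - (4)·1.1111 - (-2)·-1.4545 - (1)·0.3846) / (10) = -1.7738
  x_3 = (-9 - (2)·1.1111 - (2)·-1.3000 - (3)·0.3846) / (11) = -0.8887
  x_4 = (8 - (3)·1.1111 - (4)·-1.3000 - (-4)·-1.4545) / (13) = 0.3114

(1.0264, -1.7738, -0.8887, 0.3114)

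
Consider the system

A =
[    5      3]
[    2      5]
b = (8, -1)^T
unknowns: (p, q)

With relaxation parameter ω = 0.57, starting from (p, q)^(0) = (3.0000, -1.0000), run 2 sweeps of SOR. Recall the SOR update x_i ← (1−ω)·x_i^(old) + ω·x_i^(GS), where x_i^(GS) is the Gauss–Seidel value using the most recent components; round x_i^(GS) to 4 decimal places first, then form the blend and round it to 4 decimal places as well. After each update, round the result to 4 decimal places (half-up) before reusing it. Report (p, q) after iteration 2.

(2.3903, -1.1423)

Iteration 1:
  p: GS value = (8 - (3)·-1.0000) / (5) = 2.2000;  p ← (1−ω)·3.0000 + ω·2.2000 = 2.5440
  q: GS value = (-1 - (2)·2.5440) / (5) = -1.2176;  q ← (1−ω)·-1.0000 + ω·-1.2176 = -1.1240
Iteration 2:
  p: GS value = (8 - (3)·-1.1240) / (5) = 2.2744;  p ← (1−ω)·2.5440 + ω·2.2744 = 2.3903
  q: GS value = (-1 - (2)·2.3903) / (5) = -1.1561;  q ← (1−ω)·-1.1240 + ω·-1.1561 = -1.1423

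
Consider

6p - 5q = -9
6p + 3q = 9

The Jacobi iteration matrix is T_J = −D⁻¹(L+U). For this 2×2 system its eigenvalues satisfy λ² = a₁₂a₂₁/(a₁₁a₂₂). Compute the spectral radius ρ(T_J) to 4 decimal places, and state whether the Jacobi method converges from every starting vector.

a₁₂a₂₁/(a₁₁a₂₂) = (-5)·(6) / ((6)·(3)) = -1.666667
ρ = √|-1.666667| = √1.666667 = 1.2910
ρ > 1, so Jacobi diverges

1.2910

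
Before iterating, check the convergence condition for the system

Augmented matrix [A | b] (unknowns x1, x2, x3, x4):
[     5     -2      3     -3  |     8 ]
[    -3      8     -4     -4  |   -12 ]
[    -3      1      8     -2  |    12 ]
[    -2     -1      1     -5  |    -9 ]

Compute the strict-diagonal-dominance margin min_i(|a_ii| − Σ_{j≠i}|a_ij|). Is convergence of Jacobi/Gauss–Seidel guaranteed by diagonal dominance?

row 1: |5| − (2+3+3) = -3
row 2: |8| − (3+4+4) = -3
row 3: |8| − (3+1+2) = 2
row 4: |-5| − (2+1+1) = 1
minimum over rows = -3 → not strictly diagonally dominant

-3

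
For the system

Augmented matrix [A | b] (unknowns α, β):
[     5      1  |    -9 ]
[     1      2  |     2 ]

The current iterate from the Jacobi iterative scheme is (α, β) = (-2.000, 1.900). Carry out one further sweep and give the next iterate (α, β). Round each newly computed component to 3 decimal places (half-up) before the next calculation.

One sweep:
  α = (-9 - (1)·1.900) / (5) = -2.180
  β = (2 - (1)·-2.000) / (2) = 2.000

(-2.180, 2.000)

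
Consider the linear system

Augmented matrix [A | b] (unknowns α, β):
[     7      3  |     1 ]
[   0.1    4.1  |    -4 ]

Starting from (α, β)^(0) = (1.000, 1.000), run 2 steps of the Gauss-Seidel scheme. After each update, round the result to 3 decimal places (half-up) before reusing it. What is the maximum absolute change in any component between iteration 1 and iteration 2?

0.844

Iteration 1:
  α = (1 - (3)·1.000) / (7) = -0.286
  β = (-4 - (0.1)·-0.286) / (4.1) = -0.969
Iteration 2:
  α = (1 - (3)·-0.969) / (7) = 0.558
  β = (-4 - (0.1)·0.558) / (4.1) = -0.989
Change: (0.844, -0.020) → max |·| = 0.844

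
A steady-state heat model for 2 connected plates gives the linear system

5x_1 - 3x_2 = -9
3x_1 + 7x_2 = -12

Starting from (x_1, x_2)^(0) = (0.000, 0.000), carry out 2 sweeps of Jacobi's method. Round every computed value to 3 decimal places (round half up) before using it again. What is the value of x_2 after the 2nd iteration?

Iteration 1:
  x_1 = (-9 - (-3)·0.000) / (5) = -1.800
  x_2 = (-12 - (3)·0.000) / (7) = -1.714
Iteration 2:
  x_1 = (-9 - (-3)·-1.714) / (5) = -2.828
  x_2 = (-12 - (3)·-1.800) / (7) = -0.943

-0.943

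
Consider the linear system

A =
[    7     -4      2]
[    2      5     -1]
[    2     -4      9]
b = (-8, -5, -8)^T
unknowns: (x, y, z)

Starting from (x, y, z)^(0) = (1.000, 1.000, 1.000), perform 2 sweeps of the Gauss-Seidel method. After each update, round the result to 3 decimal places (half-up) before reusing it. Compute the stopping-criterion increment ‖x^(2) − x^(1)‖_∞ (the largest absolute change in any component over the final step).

Iteration 1:
  x = (-8 - (-4)·1.000 - (2)·1.000) / (7) = -0.857
  y = (-5 - (2)·-0.857 - (-1)·1.000) / (5) = -0.457
  z = (-8 - (2)·-0.857 - (-4)·-0.457) / (9) = -0.902
Iteration 2:
  x = (-8 - (-4)·-0.457 - (2)·-0.902) / (7) = -1.146
  y = (-5 - (2)·-1.146 - (-1)·-0.902) / (5) = -0.722
  z = (-8 - (2)·-1.146 - (-4)·-0.722) / (9) = -0.955
Change: (-0.289, -0.265, -0.053) → max |·| = 0.289

0.289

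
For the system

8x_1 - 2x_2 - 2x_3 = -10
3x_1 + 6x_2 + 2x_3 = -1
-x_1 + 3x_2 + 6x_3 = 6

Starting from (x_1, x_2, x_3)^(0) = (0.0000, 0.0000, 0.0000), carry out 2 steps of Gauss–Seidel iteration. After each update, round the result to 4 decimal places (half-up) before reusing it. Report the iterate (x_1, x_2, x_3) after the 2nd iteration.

(-0.9948, 0.1432, 0.7626)

Iteration 1:
  x_1 = (-10 - (-2)·0.0000 - (-2)·0.0000) / (8) = -1.2500
  x_2 = (-1 - (3)·-1.2500 - (2)·0.0000) / (6) = 0.4583
  x_3 = (6 - (-1)·-1.2500 - (3)·0.4583) / (6) = 0.5625
Iteration 2:
  x_1 = (-10 - (-2)·0.4583 - (-2)·0.5625) / (8) = -0.9948
  x_2 = (-1 - (3)·-0.9948 - (2)·0.5625) / (6) = 0.1432
  x_3 = (6 - (-1)·-0.9948 - (3)·0.1432) / (6) = 0.7626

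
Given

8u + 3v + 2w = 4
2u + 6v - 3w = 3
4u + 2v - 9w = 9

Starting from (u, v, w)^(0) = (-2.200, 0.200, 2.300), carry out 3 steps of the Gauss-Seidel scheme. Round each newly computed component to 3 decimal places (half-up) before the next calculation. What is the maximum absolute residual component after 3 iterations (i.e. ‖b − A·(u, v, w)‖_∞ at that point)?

0.633

Iteration 1:
  u = (4 - (3)·0.200 - (2)·2.300) / (8) = -0.150
  v = (3 - (2)·-0.150 - (-3)·2.300) / (6) = 1.700
  w = (9 - (4)·-0.150 - (2)·1.700) / (-9) = -0.689
Iteration 2:
  u = (4 - (3)·1.700 - (2)·-0.689) / (8) = 0.035
  v = (3 - (2)·0.035 - (-3)·-0.689) / (6) = 0.144
  w = (9 - (4)·0.035 - (2)·0.144) / (-9) = -0.952
Iteration 3:
  u = (4 - (3)·0.144 - (2)·-0.952) / (8) = 0.684
  v = (3 - (2)·0.684 - (-3)·-0.952) / (6) = -0.204
  w = (9 - (4)·0.684 - (2)·-0.204) / (-9) = -0.741
Residual b − A·x = (0.622, 0.633, 0.003); ∞-norm = 0.633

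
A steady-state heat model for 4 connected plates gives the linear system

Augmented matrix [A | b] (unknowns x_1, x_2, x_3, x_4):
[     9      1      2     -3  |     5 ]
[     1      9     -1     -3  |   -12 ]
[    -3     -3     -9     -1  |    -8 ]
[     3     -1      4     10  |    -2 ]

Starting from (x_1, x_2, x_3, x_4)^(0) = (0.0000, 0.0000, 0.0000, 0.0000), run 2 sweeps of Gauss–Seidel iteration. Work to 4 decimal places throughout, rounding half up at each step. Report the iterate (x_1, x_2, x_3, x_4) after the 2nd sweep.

(0.1263, -1.5421, 1.4690, -0.9797)

Iteration 1:
  x_1 = (5 - (1)·0.0000 - (2)·0.0000 - (-3)·0.0000) / (9) = 0.5556
  x_2 = (-12 - (1)·0.5556 - (-1)·0.0000 - (-3)·0.0000) / (9) = -1.3951
  x_3 = (-8 - (-3)·0.5556 - (-3)·-1.3951 - (-1)·0.0000) / (-9) = 1.1687
  x_4 = (-2 - (3)·0.5556 - (-1)·-1.3951 - (4)·1.1687) / (10) = -0.9737
Iteration 2:
  x_1 = (5 - (1)·-1.3951 - (2)·1.1687 - (-3)·-0.9737) / (9) = 0.1263
  x_2 = (-12 - (1)·0.1263 - (-1)·1.1687 - (-3)·-0.9737) / (9) = -1.5421
  x_3 = (-8 - (-3)·0.1263 - (-3)·-1.5421 - (-1)·-0.9737) / (-9) = 1.4690
  x_4 = (-2 - (3)·0.1263 - (-1)·-1.5421 - (4)·1.4690) / (10) = -0.9797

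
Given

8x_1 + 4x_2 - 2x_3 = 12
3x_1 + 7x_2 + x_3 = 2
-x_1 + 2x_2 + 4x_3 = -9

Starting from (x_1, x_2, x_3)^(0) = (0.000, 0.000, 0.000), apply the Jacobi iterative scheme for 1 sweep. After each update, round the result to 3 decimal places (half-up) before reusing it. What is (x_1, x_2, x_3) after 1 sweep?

(1.500, 0.286, -2.250)

Iteration 1:
  x_1 = (12 - (4)·0.000 - (-2)·0.000) / (8) = 1.500
  x_2 = (2 - (3)·0.000 - (1)·0.000) / (7) = 0.286
  x_3 = (-9 - (-1)·0.000 - (2)·0.000) / (4) = -2.250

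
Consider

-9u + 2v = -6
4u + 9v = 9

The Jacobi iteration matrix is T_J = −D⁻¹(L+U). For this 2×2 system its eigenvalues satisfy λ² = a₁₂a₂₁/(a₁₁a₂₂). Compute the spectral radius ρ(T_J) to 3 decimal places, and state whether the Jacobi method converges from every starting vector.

a₁₂a₂₁/(a₁₁a₂₂) = (2)·(4) / ((-9)·(9)) = -0.098765
ρ = √|-0.098765| = √0.098765 = 0.314
ρ < 1, so Jacobi converges

0.314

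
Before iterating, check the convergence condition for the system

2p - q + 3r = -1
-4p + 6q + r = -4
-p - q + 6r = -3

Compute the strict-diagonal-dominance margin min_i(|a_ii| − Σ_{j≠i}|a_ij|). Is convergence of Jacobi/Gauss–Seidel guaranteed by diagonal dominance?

-2

row 1: |2| − (1+3) = -2
row 2: |6| − (4+1) = 1
row 3: |6| − (1+1) = 4
minimum over rows = -2 → not strictly diagonally dominant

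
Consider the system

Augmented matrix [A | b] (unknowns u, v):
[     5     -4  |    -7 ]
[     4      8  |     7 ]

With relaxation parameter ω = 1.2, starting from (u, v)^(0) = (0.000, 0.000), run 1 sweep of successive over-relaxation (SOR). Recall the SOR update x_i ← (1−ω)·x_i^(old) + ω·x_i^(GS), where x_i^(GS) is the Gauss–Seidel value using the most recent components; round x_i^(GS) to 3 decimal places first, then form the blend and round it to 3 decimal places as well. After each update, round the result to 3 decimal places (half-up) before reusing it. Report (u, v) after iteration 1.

Iteration 1:
  u: GS value = (-7 - (-4)·0.000) / (5) = -1.400;  u ← (1−ω)·0.000 + ω·-1.400 = -1.680
  v: GS value = (7 - (4)·-1.680) / (8) = 1.715;  v ← (1−ω)·0.000 + ω·1.715 = 2.058

(-1.680, 2.058)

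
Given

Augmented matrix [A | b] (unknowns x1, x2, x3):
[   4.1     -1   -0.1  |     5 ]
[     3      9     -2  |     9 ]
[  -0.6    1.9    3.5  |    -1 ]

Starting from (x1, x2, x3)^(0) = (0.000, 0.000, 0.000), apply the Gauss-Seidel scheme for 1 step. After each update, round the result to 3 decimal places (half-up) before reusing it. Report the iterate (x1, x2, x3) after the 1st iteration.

(1.220, 0.593, -0.398)

Iteration 1:
  x1 = (5 - (-1)·0.000 - (-0.1)·0.000) / (4.1) = 1.220
  x2 = (9 - (3)·1.220 - (-2)·0.000) / (9) = 0.593
  x3 = (-1 - (-0.6)·1.220 - (1.9)·0.593) / (3.5) = -0.398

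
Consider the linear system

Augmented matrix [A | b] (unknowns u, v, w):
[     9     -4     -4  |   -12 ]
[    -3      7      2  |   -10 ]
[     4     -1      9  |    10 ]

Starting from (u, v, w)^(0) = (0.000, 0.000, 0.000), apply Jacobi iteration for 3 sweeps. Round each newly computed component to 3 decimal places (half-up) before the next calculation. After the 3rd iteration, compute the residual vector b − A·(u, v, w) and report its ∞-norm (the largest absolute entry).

Iteration 1:
  u = (-12 - (-4)·0.000 - (-4)·0.000) / (9) = -1.333
  v = (-10 - (-3)·0.000 - (2)·0.000) / (7) = -1.429
  w = (10 - (4)·0.000 - (-1)·0.000) / (9) = 1.111
Iteration 2:
  u = (-12 - (-4)·-1.429 - (-4)·1.111) / (9) = -1.475
  v = (-10 - (-3)·-1.333 - (2)·1.111) / (7) = -2.317
  w = (10 - (4)·-1.333 - (-1)·-1.429) / (9) = 1.545
Iteration 3:
  u = (-12 - (-4)·-2.317 - (-4)·1.545) / (9) = -1.676
  v = (-10 - (-3)·-1.475 - (2)·1.545) / (7) = -2.502
  w = (10 - (4)·-1.475 - (-1)·-2.317) / (9) = 1.509
Residual b − A·x = (-0.888, -0.532, 0.621); ∞-norm = 0.888

0.888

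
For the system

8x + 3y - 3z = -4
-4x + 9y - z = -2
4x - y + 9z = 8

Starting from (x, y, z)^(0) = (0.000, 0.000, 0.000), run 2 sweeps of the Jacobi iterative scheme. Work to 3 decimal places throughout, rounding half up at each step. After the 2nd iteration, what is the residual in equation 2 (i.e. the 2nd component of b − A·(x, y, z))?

1.868

Iteration 1:
  x = (-4 - (3)·0.000 - (-3)·0.000) / (8) = -0.500
  y = (-2 - (-4)·0.000 - (-1)·0.000) / (9) = -0.222
  z = (8 - (4)·0.000 - (-1)·0.000) / (9) = 0.889
Iteration 2:
  x = (-4 - (3)·-0.222 - (-3)·0.889) / (8) = -0.083
  y = (-2 - (-4)·-0.500 - (-1)·0.889) / (9) = -0.346
  z = (8 - (4)·-0.500 - (-1)·-0.222) / (9) = 1.086
Residual b − A·x = (0.960, 1.868, -1.788)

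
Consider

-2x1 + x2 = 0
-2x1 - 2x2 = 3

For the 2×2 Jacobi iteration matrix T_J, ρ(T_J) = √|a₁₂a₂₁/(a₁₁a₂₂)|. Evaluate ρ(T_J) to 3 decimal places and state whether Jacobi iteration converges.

a₁₂a₂₁/(a₁₁a₂₂) = (1)·(-2) / ((-2)·(-2)) = -0.500000
ρ = √|-0.500000| = √0.500000 = 0.707
ρ < 1, so Jacobi converges

0.707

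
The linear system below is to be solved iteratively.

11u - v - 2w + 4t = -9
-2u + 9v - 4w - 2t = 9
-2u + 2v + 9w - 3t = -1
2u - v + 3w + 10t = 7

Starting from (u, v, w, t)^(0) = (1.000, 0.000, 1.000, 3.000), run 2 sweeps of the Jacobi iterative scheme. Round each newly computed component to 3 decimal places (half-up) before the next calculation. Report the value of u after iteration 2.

Iteration 1:
  u = (-9 - (-1)·0.000 - (-2)·1.000 - (4)·3.000) / (11) = -1.727
  v = (9 - (-2)·1.000 - (-4)·1.000 - (-2)·3.000) / (9) = 2.333
  w = (-1 - (-2)·1.000 - (2)·0.000 - (-3)·3.000) / (9) = 1.111
  t = (7 - (2)·1.000 - (-1)·0.000 - (3)·1.000) / (10) = 0.200
Iteration 2:
  u = (-9 - (-1)·2.333 - (-2)·1.111 - (4)·0.200) / (11) = -0.477
  v = (9 - (-2)·-1.727 - (-4)·1.111 - (-2)·0.200) / (9) = 1.154
  w = (-1 - (-2)·-1.727 - (2)·2.333 - (-3)·0.200) / (9) = -0.947
  t = (7 - (2)·-1.727 - (-1)·2.333 - (3)·1.111) / (10) = 0.945

-0.477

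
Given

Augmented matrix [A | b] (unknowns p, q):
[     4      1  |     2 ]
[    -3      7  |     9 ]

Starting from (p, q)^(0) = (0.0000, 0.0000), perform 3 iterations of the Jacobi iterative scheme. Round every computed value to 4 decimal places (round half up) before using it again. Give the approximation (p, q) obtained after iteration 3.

Iteration 1:
  p = (2 - (1)·0.0000) / (4) = 0.5000
  q = (9 - (-3)·0.0000) / (7) = 1.2857
Iteration 2:
  p = (2 - (1)·1.2857) / (4) = 0.1786
  q = (9 - (-3)·0.5000) / (7) = 1.5000
Iteration 3:
  p = (2 - (1)·1.5000) / (4) = 0.1250
  q = (9 - (-3)·0.1786) / (7) = 1.3623

(0.1250, 1.3623)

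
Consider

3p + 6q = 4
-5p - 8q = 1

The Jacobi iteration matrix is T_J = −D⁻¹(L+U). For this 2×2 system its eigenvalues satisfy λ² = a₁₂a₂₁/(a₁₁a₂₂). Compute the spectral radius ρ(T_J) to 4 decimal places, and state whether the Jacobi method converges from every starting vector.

a₁₂a₂₁/(a₁₁a₂₂) = (6)·(-5) / ((3)·(-8)) = 1.250000
ρ = √|1.250000| = √1.250000 = 1.1180
ρ > 1, so Jacobi diverges

1.1180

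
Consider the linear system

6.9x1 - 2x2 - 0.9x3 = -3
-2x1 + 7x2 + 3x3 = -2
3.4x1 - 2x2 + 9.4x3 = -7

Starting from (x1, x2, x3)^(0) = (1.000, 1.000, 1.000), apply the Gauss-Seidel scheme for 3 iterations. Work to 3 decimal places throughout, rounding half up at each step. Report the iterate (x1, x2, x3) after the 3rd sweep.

Iteration 1:
  x1 = (-3 - (-2)·1.000 - (-0.9)·1.000) / (6.9) = -0.014
  x2 = (-2 - (-2)·-0.014 - (3)·1.000) / (7) = -0.718
  x3 = (-7 - (3.4)·-0.014 - (-2)·-0.718) / (9.4) = -0.892
Iteration 2:
  x1 = (-3 - (-2)·-0.718 - (-0.9)·-0.892) / (6.9) = -0.759
  x2 = (-2 - (-2)·-0.759 - (3)·-0.892) / (7) = -0.120
  x3 = (-7 - (3.4)·-0.759 - (-2)·-0.120) / (9.4) = -0.496
Iteration 3:
  x1 = (-3 - (-2)·-0.120 - (-0.9)·-0.496) / (6.9) = -0.534
  x2 = (-2 - (-2)·-0.534 - (3)·-0.496) / (7) = -0.226
  x3 = (-7 - (3.4)·-0.534 - (-2)·-0.226) / (9.4) = -0.600

(-0.534, -0.226, -0.600)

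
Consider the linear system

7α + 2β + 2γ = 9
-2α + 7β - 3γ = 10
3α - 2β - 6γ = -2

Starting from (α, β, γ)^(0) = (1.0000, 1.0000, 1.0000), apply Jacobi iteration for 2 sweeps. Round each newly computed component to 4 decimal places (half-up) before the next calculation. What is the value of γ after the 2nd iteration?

Iteration 1:
  α = (9 - (2)·1.0000 - (2)·1.0000) / (7) = 0.7143
  β = (10 - (-2)·1.0000 - (-3)·1.0000) / (7) = 2.1429
  γ = (-2 - (3)·1.0000 - (-2)·1.0000) / (-6) = 0.5000
Iteration 2:
  α = (9 - (2)·2.1429 - (2)·0.5000) / (7) = 0.5306
  β = (10 - (-2)·0.7143 - (-3)·0.5000) / (7) = 1.8469
  γ = (-2 - (3)·0.7143 - (-2)·2.1429) / (-6) = -0.0238

-0.0238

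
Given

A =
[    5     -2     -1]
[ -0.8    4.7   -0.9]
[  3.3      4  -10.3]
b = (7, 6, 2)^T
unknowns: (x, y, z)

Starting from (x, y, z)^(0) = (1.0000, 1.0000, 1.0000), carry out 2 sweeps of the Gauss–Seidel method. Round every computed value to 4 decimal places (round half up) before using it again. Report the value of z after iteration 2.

1.2965

Iteration 1:
  x = (7 - (-2)·1.0000 - (-1)·1.0000) / (5) = 2.0000
  y = (6 - (-0.8)·2.0000 - (-0.9)·1.0000) / (4.7) = 1.8085
  z = (2 - (3.3)·2.0000 - (4)·1.8085) / (-10.3) = 1.1489
Iteration 2:
  x = (7 - (-2)·1.8085 - (-1)·1.1489) / (5) = 2.3532
  y = (6 - (-0.8)·2.3532 - (-0.9)·1.1489) / (4.7) = 1.8971
  z = (2 - (3.3)·2.3532 - (4)·1.8971) / (-10.3) = 1.2965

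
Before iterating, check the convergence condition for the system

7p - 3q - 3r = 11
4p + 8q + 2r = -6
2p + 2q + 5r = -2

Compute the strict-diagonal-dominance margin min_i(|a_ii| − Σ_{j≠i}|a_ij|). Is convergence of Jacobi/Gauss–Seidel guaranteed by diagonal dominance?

row 1: |7| − (3+3) = 1
row 2: |8| − (4+2) = 2
row 3: |5| − (2+2) = 1
minimum over rows = 1 → strictly diagonally dominant (convergence guaranteed)

1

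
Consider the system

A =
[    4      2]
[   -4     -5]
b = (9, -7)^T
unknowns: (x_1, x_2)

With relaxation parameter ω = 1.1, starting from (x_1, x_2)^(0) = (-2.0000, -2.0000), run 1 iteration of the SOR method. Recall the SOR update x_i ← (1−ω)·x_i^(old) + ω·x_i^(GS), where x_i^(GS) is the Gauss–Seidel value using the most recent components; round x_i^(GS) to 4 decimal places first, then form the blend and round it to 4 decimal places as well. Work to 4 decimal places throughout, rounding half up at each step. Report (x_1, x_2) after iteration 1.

(3.7750, -1.5820)

Iteration 1:
  x_1: GS value = (9 - (2)·-2.0000) / (4) = 3.2500;  x_1 ← (1−ω)·-2.0000 + ω·3.2500 = 3.7750
  x_2: GS value = (-7 - (-4)·3.7750) / (-5) = -1.6200;  x_2 ← (1−ω)·-2.0000 + ω·-1.6200 = -1.5820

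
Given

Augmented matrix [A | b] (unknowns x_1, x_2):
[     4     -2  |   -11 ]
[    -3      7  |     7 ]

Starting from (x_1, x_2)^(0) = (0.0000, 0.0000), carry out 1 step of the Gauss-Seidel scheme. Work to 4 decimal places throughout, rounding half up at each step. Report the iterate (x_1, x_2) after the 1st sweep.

(-2.7500, -0.1786)

Iteration 1:
  x_1 = (-11 - (-2)·0.0000) / (4) = -2.7500
  x_2 = (7 - (-3)·-2.7500) / (7) = -0.1786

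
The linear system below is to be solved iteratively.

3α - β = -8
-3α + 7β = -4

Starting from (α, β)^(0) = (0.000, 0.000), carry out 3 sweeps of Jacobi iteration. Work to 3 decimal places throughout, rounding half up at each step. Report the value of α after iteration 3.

-3.238

Iteration 1:
  α = (-8 - (-1)·0.000) / (3) = -2.667
  β = (-4 - (-3)·0.000) / (7) = -0.571
Iteration 2:
  α = (-8 - (-1)·-0.571) / (3) = -2.857
  β = (-4 - (-3)·-2.667) / (7) = -1.714
Iteration 3:
  α = (-8 - (-1)·-1.714) / (3) = -3.238
  β = (-4 - (-3)·-2.857) / (7) = -1.796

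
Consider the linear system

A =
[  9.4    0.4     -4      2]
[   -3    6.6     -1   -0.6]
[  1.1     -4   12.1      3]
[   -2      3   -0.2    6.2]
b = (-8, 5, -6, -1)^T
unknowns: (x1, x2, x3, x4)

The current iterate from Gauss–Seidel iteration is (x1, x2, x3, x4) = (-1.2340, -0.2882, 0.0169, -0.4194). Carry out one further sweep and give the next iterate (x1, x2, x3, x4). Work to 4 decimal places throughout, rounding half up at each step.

(-0.7424, 0.3846, -0.1973, -0.5932)

One sweep:
  x1 = (-8 - (0.4)·-0.2882 - (-4)·0.0169 - (2)·-0.4194) / (9.4) = -0.7424
  x2 = (5 - (-3)·-0.7424 - (-1)·0.0169 - (-0.6)·-0.4194) / (6.6) = 0.3846
  x3 = (-6 - (1.1)·-0.7424 - (-4)·0.3846 - (3)·-0.4194) / (12.1) = -0.1973
  x4 = (-1 - (-2)·-0.7424 - (3)·0.3846 - (-0.2)·-0.1973) / (6.2) = -0.5932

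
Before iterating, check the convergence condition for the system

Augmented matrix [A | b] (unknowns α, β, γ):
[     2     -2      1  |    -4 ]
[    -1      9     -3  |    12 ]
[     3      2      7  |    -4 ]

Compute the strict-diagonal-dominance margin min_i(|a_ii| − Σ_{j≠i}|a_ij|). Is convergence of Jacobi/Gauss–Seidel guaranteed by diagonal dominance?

-1

row 1: |2| − (2+1) = -1
row 2: |9| − (1+3) = 5
row 3: |7| − (3+2) = 2
minimum over rows = -1 → not strictly diagonally dominant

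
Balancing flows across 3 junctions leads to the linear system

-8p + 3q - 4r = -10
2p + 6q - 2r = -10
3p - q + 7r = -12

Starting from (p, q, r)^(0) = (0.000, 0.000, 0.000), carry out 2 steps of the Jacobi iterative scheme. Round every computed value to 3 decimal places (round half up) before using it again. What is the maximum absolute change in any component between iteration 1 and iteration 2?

Iteration 1:
  p = (-10 - (3)·0.000 - (-4)·0.000) / (-8) = 1.250
  q = (-10 - (2)·0.000 - (-2)·0.000) / (6) = -1.667
  r = (-12 - (3)·0.000 - (-1)·0.000) / (7) = -1.714
Iteration 2:
  p = (-10 - (3)·-1.667 - (-4)·-1.714) / (-8) = 1.482
  q = (-10 - (2)·1.250 - (-2)·-1.714) / (6) = -2.655
  r = (-12 - (3)·1.250 - (-1)·-1.667) / (7) = -2.488
Change: (0.232, -0.988, -0.774) → max |·| = 0.988

0.988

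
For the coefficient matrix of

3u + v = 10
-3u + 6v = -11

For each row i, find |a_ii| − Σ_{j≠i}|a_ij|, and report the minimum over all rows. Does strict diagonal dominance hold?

2

row 1: |3| − (1) = 2
row 2: |6| − (3) = 3
minimum over rows = 2 → strictly diagonally dominant (convergence guaranteed)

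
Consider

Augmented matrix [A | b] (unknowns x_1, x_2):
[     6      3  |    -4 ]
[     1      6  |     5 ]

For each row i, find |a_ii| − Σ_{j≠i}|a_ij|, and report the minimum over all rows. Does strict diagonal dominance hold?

row 1: |6| − (3) = 3
row 2: |6| − (1) = 5
minimum over rows = 3 → strictly diagonally dominant (convergence guaranteed)

3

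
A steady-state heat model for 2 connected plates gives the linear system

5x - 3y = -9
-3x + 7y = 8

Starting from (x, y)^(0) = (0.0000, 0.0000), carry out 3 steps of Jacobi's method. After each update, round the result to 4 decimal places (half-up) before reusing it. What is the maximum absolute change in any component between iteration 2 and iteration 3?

Iteration 1:
  x = (-9 - (-3)·0.0000) / (5) = -1.8000
  y = (8 - (-3)·0.0000) / (7) = 1.1429
Iteration 2:
  x = (-9 - (-3)·1.1429) / (5) = -1.1143
  y = (8 - (-3)·-1.8000) / (7) = 0.3714
Iteration 3:
  x = (-9 - (-3)·0.3714) / (5) = -1.5772
  y = (8 - (-3)·-1.1143) / (7) = 0.6653
Change: (-0.4629, 0.2939) → max |·| = 0.4629

0.4629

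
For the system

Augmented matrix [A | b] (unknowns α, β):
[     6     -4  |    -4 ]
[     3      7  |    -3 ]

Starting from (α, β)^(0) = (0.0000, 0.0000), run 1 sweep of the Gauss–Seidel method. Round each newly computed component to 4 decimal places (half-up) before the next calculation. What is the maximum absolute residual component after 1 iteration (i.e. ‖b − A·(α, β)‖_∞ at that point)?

0.5710

Iteration 1:
  α = (-4 - (-4)·0.0000) / (6) = -0.6667
  β = (-3 - (3)·-0.6667) / (7) = -0.1428
Residual b − A·x = (-0.5710, -0.0003); ∞-norm = 0.5710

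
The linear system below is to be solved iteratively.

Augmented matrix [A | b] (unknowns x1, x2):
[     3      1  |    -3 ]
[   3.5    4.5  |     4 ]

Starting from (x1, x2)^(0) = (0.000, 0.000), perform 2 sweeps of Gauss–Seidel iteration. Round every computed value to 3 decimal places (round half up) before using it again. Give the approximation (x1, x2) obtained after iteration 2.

(-1.556, 2.099)

Iteration 1:
  x1 = (-3 - (1)·0.000) / (3) = -1.000
  x2 = (4 - (3.5)·-1.000) / (4.5) = 1.667
Iteration 2:
  x1 = (-3 - (1)·1.667) / (3) = -1.556
  x2 = (4 - (3.5)·-1.556) / (4.5) = 2.099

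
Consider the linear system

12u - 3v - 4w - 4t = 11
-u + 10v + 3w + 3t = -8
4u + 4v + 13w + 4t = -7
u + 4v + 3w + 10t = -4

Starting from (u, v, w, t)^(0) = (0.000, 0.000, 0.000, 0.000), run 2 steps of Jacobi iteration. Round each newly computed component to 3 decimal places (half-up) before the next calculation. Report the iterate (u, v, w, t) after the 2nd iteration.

Iteration 1:
  u = (11 - (-3)·0.000 - (-4)·0.000 - (-4)·0.000) / (12) = 0.917
  v = (-8 - (-1)·0.000 - (3)·0.000 - (3)·0.000) / (10) = -0.800
  w = (-7 - (4)·0.000 - (4)·0.000 - (4)·0.000) / (13) = -0.538
  t = (-4 - (1)·0.000 - (4)·0.000 - (3)·0.000) / (10) = -0.400
Iteration 2:
  u = (11 - (-3)·-0.800 - (-4)·-0.538 - (-4)·-0.400) / (12) = 0.404
  v = (-8 - (-1)·0.917 - (3)·-0.538 - (3)·-0.400) / (10) = -0.427
  w = (-7 - (4)·0.917 - (4)·-0.800 - (4)·-0.400) / (13) = -0.451
  t = (-4 - (1)·0.917 - (4)·-0.800 - (3)·-0.538) / (10) = -0.010

(0.404, -0.427, -0.451, -0.010)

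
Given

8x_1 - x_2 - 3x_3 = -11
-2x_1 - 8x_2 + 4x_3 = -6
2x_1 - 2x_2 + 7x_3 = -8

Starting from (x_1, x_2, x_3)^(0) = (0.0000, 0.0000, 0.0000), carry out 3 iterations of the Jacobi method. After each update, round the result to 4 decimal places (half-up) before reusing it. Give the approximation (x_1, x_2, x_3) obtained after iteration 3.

Iteration 1:
  x_1 = (-11 - (-1)·0.0000 - (-3)·0.0000) / (8) = -1.3750
  x_2 = (-6 - (-2)·0.0000 - (4)·0.0000) / (-8) = 0.7500
  x_3 = (-8 - (2)·0.0000 - (-2)·0.0000) / (7) = -1.1429
Iteration 2:
  x_1 = (-11 - (-1)·0.7500 - (-3)·-1.1429) / (8) = -1.7098
  x_2 = (-6 - (-2)·-1.3750 - (4)·-1.1429) / (-8) = 0.5223
  x_3 = (-8 - (2)·-1.3750 - (-2)·0.7500) / (7) = -0.5357
Iteration 3:
  x_1 = (-11 - (-1)·0.5223 - (-3)·-0.5357) / (8) = -1.5106
  x_2 = (-6 - (-2)·-1.7098 - (4)·-0.5357) / (-8) = 0.9096
  x_3 = (-8 - (2)·-1.7098 - (-2)·0.5223) / (7) = -0.5051

(-1.5106, 0.9096, -0.5051)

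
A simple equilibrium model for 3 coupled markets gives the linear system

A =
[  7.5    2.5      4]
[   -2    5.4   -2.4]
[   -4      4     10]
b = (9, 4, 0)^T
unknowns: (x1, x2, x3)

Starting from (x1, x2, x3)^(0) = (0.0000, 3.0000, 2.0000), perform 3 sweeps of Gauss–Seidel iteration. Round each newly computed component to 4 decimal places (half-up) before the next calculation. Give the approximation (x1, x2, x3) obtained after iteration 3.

(0.8410, 1.1267, -0.1143)

Iteration 1:
  x1 = (9 - (2.5)·3.0000 - (4)·2.0000) / (7.5) = -0.8667
  x2 = (4 - (-2)·-0.8667 - (-2.4)·2.0000) / (5.4) = 1.3086
  x3 = (0 - (-4)·-0.8667 - (4)·1.3086) / (10) = -0.8701
Iteration 2:
  x1 = (9 - (2.5)·1.3086 - (4)·-0.8701) / (7.5) = 1.2279
  x2 = (4 - (-2)·1.2279 - (-2.4)·-0.8701) / (5.4) = 0.8088
  x3 = (0 - (-4)·1.2279 - (4)·0.8088) / (10) = 0.1676
Iteration 3:
  x1 = (9 - (2.5)·0.8088 - (4)·0.1676) / (7.5) = 0.8410
  x2 = (4 - (-2)·0.8410 - (-2.4)·0.1676) / (5.4) = 1.1267
  x3 = (0 - (-4)·0.8410 - (4)·1.1267) / (10) = -0.1143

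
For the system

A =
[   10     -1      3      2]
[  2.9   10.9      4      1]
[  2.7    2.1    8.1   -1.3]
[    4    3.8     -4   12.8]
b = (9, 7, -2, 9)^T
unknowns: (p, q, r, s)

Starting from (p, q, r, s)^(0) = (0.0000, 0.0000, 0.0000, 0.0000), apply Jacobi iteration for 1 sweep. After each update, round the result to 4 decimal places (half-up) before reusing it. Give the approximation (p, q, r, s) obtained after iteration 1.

Iteration 1:
  p = (9 - (-1)·0.0000 - (3)·0.0000 - (2)·0.0000) / (10) = 0.9000
  q = (7 - (2.9)·0.0000 - (4)·0.0000 - (1)·0.0000) / (10.9) = 0.6422
  r = (-2 - (2.7)·0.0000 - (2.1)·0.0000 - (-1.3)·0.0000) / (8.1) = -0.2469
  s = (9 - (4)·0.0000 - (3.8)·0.0000 - (-4)·0.0000) / (12.8) = 0.7031

(0.9000, 0.6422, -0.2469, 0.7031)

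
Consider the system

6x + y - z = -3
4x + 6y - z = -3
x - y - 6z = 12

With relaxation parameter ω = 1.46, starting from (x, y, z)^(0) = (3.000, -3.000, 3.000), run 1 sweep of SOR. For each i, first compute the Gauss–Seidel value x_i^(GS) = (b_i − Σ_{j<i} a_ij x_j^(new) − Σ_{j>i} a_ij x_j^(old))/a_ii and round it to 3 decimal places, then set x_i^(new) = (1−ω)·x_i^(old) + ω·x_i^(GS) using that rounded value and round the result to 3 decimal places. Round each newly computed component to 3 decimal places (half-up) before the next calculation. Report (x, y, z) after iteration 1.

(-0.650, 2.012, -4.948)

Iteration 1:
  x: GS value = (-3 - (1)·-3.000 - (-1)·3.000) / (6) = 0.500;  x ← (1−ω)·3.000 + ω·0.500 = -0.650
  y: GS value = (-3 - (4)·-0.650 - (-1)·3.000) / (6) = 0.433;  y ← (1−ω)·-3.000 + ω·0.433 = 2.012
  z: GS value = (12 - (1)·-0.650 - (-1)·2.012) / (-6) = -2.444;  z ← (1−ω)·3.000 + ω·-2.444 = -4.948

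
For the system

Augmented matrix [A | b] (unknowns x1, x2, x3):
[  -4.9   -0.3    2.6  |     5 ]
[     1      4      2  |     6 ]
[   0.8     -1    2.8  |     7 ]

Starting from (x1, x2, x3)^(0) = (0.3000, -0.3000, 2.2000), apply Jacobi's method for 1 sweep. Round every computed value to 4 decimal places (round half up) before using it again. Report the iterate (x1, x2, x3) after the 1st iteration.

Iteration 1:
  x1 = (5 - (-0.3)·-0.3000 - (2.6)·2.2000) / (-4.9) = 0.1653
  x2 = (6 - (1)·0.3000 - (2)·2.2000) / (4) = 0.3250
  x3 = (7 - (0.8)·0.3000 - (-1)·-0.3000) / (2.8) = 2.3071

(0.1653, 0.3250, 2.3071)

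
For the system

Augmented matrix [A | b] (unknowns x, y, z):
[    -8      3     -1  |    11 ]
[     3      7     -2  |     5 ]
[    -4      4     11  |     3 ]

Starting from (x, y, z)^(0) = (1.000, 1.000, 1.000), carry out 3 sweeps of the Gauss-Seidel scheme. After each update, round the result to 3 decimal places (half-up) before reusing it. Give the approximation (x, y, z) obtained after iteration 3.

(-1.024, 1.068, -0.488)

Iteration 1:
  x = (11 - (3)·1.000 - (-1)·1.000) / (-8) = -1.125
  y = (5 - (3)·-1.125 - (-2)·1.000) / (7) = 1.482
  z = (3 - (-4)·-1.125 - (4)·1.482) / (11) = -0.675
Iteration 2:
  x = (11 - (3)·1.482 - (-1)·-0.675) / (-8) = -0.735
  y = (5 - (3)·-0.735 - (-2)·-0.675) / (7) = 0.836
  z = (3 - (-4)·-0.735 - (4)·0.836) / (11) = -0.299
Iteration 3:
  x = (11 - (3)·0.836 - (-1)·-0.299) / (-8) = -1.024
  y = (5 - (3)·-1.024 - (-2)·-0.299) / (7) = 1.068
  z = (3 - (-4)·-1.024 - (4)·1.068) / (11) = -0.488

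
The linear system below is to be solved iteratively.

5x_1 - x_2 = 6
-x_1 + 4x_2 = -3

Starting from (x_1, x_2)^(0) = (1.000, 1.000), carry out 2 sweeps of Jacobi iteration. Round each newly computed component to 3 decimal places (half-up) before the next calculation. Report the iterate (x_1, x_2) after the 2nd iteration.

(1.100, -0.400)

Iteration 1:
  x_1 = (6 - (-1)·1.000) / (5) = 1.400
  x_2 = (-3 - (-1)·1.000) / (4) = -0.500
Iteration 2:
  x_1 = (6 - (-1)·-0.500) / (5) = 1.100
  x_2 = (-3 - (-1)·1.400) / (4) = -0.400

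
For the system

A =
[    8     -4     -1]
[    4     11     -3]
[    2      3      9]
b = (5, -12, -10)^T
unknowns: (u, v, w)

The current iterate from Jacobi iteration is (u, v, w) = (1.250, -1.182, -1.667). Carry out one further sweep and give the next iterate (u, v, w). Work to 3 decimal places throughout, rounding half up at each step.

One sweep:
  u = (5 - (-4)·-1.182 - (-1)·-1.667) / (8) = -0.174
  v = (-12 - (4)·1.250 - (-3)·-1.667) / (11) = -2.000
  w = (-10 - (2)·1.250 - (3)·-1.182) / (9) = -0.995

(-0.174, -2.000, -0.995)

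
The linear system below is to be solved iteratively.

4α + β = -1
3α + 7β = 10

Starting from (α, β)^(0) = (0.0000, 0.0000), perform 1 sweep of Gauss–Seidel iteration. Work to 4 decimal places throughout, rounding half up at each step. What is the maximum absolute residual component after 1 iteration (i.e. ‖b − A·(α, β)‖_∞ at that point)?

Iteration 1:
  α = (-1 - (1)·0.0000) / (4) = -0.2500
  β = (10 - (3)·-0.2500) / (7) = 1.5357
Residual b − A·x = (-1.5357, 0.0001); ∞-norm = 1.5357

1.5357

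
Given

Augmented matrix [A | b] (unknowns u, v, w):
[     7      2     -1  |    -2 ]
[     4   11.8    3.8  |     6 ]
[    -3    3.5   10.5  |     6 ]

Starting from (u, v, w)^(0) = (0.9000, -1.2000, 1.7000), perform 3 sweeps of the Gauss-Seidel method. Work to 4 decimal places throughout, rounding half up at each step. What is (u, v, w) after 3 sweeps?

(-0.3203, 0.4819, 0.3193)

Iteration 1:
  u = (-2 - (2)·-1.2000 - (-1)·1.7000) / (7) = 0.3000
  v = (6 - (4)·0.3000 - (3.8)·1.7000) / (11.8) = -0.1407
  w = (6 - (-3)·0.3000 - (3.5)·-0.1407) / (10.5) = 0.7040
Iteration 2:
  u = (-2 - (2)·-0.1407 - (-1)·0.7040) / (7) = -0.1449
  v = (6 - (4)·-0.1449 - (3.8)·0.7040) / (11.8) = 0.3309
  w = (6 - (-3)·-0.1449 - (3.5)·0.3309) / (10.5) = 0.4197
Iteration 3:
  u = (-2 - (2)·0.3309 - (-1)·0.4197) / (7) = -0.3203
  v = (6 - (4)·-0.3203 - (3.8)·0.4197) / (11.8) = 0.4819
  w = (6 - (-3)·-0.3203 - (3.5)·0.4819) / (10.5) = 0.3193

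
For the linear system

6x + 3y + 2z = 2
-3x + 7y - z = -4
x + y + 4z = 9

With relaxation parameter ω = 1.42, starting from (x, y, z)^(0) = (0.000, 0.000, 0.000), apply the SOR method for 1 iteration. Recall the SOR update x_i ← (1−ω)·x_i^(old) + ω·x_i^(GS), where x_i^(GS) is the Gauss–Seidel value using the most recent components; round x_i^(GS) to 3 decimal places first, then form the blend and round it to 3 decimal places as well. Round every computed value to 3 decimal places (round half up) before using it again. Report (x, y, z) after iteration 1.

(0.473, -0.524, 3.213)

Iteration 1:
  x: GS value = (2 - (3)·0.000 - (2)·0.000) / (6) = 0.333;  x ← (1−ω)·0.000 + ω·0.333 = 0.473
  y: GS value = (-4 - (-3)·0.473 - (-1)·0.000) / (7) = -0.369;  y ← (1−ω)·0.000 + ω·-0.369 = -0.524
  z: GS value = (9 - (1)·0.473 - (1)·-0.524) / (4) = 2.263;  z ← (1−ω)·0.000 + ω·2.263 = 3.213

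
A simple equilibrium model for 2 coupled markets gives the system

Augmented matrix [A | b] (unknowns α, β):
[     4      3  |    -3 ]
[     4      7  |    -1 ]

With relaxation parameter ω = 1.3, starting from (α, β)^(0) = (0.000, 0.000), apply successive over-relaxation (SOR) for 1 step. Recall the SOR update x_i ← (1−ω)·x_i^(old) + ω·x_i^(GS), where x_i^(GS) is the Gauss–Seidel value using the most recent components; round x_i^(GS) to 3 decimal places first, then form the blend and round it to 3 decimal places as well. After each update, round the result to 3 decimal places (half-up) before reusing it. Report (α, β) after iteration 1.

Iteration 1:
  α: GS value = (-3 - (3)·0.000) / (4) = -0.750;  α ← (1−ω)·0.000 + ω·-0.750 = -0.975
  β: GS value = (-1 - (4)·-0.975) / (7) = 0.414;  β ← (1−ω)·0.000 + ω·0.414 = 0.538

(-0.975, 0.538)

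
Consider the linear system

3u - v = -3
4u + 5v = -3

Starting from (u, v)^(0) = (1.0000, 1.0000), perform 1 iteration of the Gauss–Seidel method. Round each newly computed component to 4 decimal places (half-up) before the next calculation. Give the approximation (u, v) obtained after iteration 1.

Iteration 1:
  u = (-3 - (-1)·1.0000) / (3) = -0.6667
  v = (-3 - (4)·-0.6667) / (5) = -0.0666

(-0.6667, -0.0666)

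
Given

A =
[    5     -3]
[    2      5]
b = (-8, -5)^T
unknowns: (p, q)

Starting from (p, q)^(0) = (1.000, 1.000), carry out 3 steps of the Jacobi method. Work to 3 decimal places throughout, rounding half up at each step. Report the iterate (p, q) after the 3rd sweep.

Iteration 1:
  p = (-8 - (-3)·1.000) / (5) = -1.000
  q = (-5 - (2)·1.000) / (5) = -1.400
Iteration 2:
  p = (-8 - (-3)·-1.400) / (5) = -2.440
  q = (-5 - (2)·-1.000) / (5) = -0.600
Iteration 3:
  p = (-8 - (-3)·-0.600) / (5) = -1.960
  q = (-5 - (2)·-2.440) / (5) = -0.024

(-1.960, -0.024)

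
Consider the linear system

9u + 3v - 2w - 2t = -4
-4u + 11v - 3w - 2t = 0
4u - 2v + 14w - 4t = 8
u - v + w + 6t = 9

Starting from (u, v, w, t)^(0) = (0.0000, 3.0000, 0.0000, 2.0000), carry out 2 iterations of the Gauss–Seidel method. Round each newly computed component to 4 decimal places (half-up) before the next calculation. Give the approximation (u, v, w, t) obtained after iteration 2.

(0.1905, 0.7186, 1.0278, 1.4167)

Iteration 1:
  u = (-4 - (3)·3.0000 - (-2)·0.0000 - (-2)·2.0000) / (9) = -1.0000
  v = (0 - (-4)·-1.0000 - (-3)·0.0000 - (-2)·2.0000) / (11) = 0.0000
  w = (8 - (4)·-1.0000 - (-2)·0.0000 - (-4)·2.0000) / (14) = 1.4286
  t = (9 - (1)·-1.0000 - (-1)·0.0000 - (1)·1.4286) / (6) = 1.4286
Iteration 2:
  u = (-4 - (3)·0.0000 - (-2)·1.4286 - (-2)·1.4286) / (9) = 0.1905
  v = (0 - (-4)·0.1905 - (-3)·1.4286 - (-2)·1.4286) / (11) = 0.7186
  w = (8 - (4)·0.1905 - (-2)·0.7186 - (-4)·1.4286) / (14) = 1.0278
  t = (9 - (1)·0.1905 - (-1)·0.7186 - (1)·1.0278) / (6) = 1.4167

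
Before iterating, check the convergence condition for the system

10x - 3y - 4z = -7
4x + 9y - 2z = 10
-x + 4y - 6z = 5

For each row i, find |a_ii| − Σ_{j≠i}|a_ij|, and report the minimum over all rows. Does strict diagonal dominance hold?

row 1: |10| − (3+4) = 3
row 2: |9| − (4+2) = 3
row 3: |-6| − (1+4) = 1
minimum over rows = 1 → strictly diagonally dominant (convergence guaranteed)

1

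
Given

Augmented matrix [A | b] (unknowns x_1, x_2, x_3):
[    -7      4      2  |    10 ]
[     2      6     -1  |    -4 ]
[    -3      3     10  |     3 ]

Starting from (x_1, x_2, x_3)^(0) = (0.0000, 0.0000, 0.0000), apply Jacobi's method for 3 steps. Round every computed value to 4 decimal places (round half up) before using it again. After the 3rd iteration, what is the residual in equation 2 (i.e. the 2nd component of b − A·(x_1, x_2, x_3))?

Iteration 1:
  x_1 = (10 - (4)·0.0000 - (2)·0.0000) / (-7) = -1.4286
  x_2 = (-4 - (2)·0.0000 - (-1)·0.0000) / (6) = -0.6667
  x_3 = (3 - (-3)·0.0000 - (3)·0.0000) / (10) = 0.3000
Iteration 2:
  x_1 = (10 - (4)·-0.6667 - (2)·0.3000) / (-7) = -1.7238
  x_2 = (-4 - (2)·-1.4286 - (-1)·0.3000) / (6) = -0.1405
  x_3 = (3 - (-3)·-1.4286 - (3)·-0.6667) / (10) = 0.0714
Iteration 3:
  x_1 = (10 - (4)·-0.1405 - (2)·0.0714) / (-7) = -1.4885
  x_2 = (-4 - (2)·-1.7238 - (-1)·0.0714) / (6) = -0.0802
  x_3 = (3 - (-3)·-1.7238 - (3)·-0.1405) / (10) = -0.1750
Residual b − A·x = (0.2513, -0.7168, 0.5251)

-0.7168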